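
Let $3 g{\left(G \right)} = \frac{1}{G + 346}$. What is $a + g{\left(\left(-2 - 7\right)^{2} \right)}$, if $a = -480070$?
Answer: $- \frac{614969669}{1281} \approx -4.8007 \cdot 10^{5}$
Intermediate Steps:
$g{\left(G \right)} = \frac{1}{3 \left(346 + G\right)}$ ($g{\left(G \right)} = \frac{1}{3 \left(G + 346\right)} = \frac{1}{3 \left(346 + G\right)}$)
$a + g{\left(\left(-2 - 7\right)^{2} \right)} = -480070 + \frac{1}{3 \left(346 + \left(-2 - 7\right)^{2}\right)} = -480070 + \frac{1}{3 \left(346 + \left(-9\right)^{2}\right)} = -480070 + \frac{1}{3 \left(346 + 81\right)} = -480070 + \frac{1}{3 \cdot 427} = -480070 + \frac{1}{3} \cdot \frac{1}{427} = -480070 + \frac{1}{1281} = - \frac{614969669}{1281}$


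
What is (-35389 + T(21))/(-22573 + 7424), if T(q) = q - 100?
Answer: 35468/15149 ≈ 2.3413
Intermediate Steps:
T(q) = -100 + q
(-35389 + T(21))/(-22573 + 7424) = (-35389 + (-100 + 21))/(-22573 + 7424) = (-35389 - 79)/(-15149) = -35468*(-1/15149) = 35468/15149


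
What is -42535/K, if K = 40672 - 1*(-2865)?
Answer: -42535/43537 ≈ -0.97698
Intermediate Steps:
K = 43537 (K = 40672 + 2865 = 43537)
-42535/K = -42535/43537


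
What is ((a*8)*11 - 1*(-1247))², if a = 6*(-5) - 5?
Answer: 3359889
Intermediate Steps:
a = -35 (a = -30 - 5 = -35)
((a*8)*11 - 1*(-1247))² = (-35*8*11 - 1*(-1247))² = (-280*11 + 1247)² = (-3080 + 1247)² = (-1833)² = 3359889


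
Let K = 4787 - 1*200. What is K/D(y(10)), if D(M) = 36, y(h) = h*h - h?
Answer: 1529/12 ≈ 127.42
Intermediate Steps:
y(h) = h**2 - h
K = 4587 (K = 4787 - 200 = 4587)
K/D(y(10)) = 4587/36 = 4587*(1/36) = 1529/12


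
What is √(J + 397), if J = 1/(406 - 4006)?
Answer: 19*√3959/60 ≈ 19.925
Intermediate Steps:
J = -1/3600 (J = 1/(-3600) = -1/3600 ≈ -0.00027778)
√(J + 397) = √(-1/3600 + 397) = √(1429199/3600) = 19*√3959/60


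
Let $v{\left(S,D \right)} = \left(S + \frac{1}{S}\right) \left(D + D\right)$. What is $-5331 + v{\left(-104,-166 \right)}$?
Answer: $\frac{759205}{26} \approx 29200.0$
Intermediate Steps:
$v{\left(S,D \right)} = 2 D \left(S + \frac{1}{S}\right)$ ($v{\left(S,D \right)} = \left(S + \frac{1}{S}\right) 2 D = 2 D \left(S + \frac{1}{S}\right)$)
$-5331 + v{\left(-104,-166 \right)} = -5331 + 2 \left(-166\right) \frac{1}{-104} \left(1 + \left(-104\right)^{2}\right) = -5331 + 2 \left(-166\right) \left(- \frac{1}{104}\right) \left(1 + 10816\right) = -5331 + 2 \left(-166\right) \left(- \frac{1}{104}\right) 10817 = -5331 + \frac{897811}{26} = \frac{759205}{26}$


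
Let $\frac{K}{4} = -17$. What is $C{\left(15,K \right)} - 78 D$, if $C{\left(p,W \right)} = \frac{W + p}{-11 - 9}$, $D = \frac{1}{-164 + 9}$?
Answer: $\frac{391}{124} \approx 3.1532$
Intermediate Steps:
$K = -68$ ($K = 4 \left(-17\right) = -68$)
$D = - \frac{1}{155}$ ($D = \frac{1}{-155} = - \frac{1}{155} \approx -0.0064516$)
$C{\left(p,W \right)} = - \frac{W}{20} - \frac{p}{20}$ ($C{\left(p,W \right)} = \frac{W + p}{-20} = \left(W + p\right) \left(- \frac{1}{20}\right) = - \frac{W}{20} - \frac{p}{20}$)
$C{\left(15,K \right)} - 78 D = \left(\left(- \frac{1}{20}\right) \left(-68\right) - \frac{3}{4}\right) - - \frac{78}{155} = \left(\frac{17}{5} - \frac{3}{4}\right) + \frac{78}{155} = \frac{53}{20} + \frac{78}{155} = \frac{391}{124}$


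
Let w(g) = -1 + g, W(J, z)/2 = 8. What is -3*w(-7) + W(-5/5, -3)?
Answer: 40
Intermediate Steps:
W(J, z) = 16 (W(J, z) = 2*8 = 16)
-3*w(-7) + W(-5/5, -3) = -3*(-1 - 7) + 16 = -3*(-8) + 16 = 24 + 16 = 40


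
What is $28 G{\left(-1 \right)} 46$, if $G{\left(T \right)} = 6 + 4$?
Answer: $12880$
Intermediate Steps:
$G{\left(T \right)} = 10$
$28 G{\left(-1 \right)} 46 = 28 \cdot 10 \cdot 46 = 280 \cdot 46 = 12880$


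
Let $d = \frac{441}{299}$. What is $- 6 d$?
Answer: $- \frac{2646}{299} \approx -8.8495$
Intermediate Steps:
$d = \frac{441}{299}$ ($d = 441 \cdot \frac{1}{299} = \frac{441}{299} \approx 1.4749$)
$- 6 d = \left(-6\right) \frac{441}{299} = - \frac{2646}{299}$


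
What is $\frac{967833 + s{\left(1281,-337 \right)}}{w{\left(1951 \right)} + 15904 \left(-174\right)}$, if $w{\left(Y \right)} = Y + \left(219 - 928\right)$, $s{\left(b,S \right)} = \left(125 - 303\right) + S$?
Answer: $- \frac{483659}{1383027} \approx -0.34971$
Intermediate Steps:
$s{\left(b,S \right)} = -178 + S$
$w{\left(Y \right)} = -709 + Y$ ($w{\left(Y \right)} = Y - 709 = -709 + Y$)
$\frac{967833 + s{\left(1281,-337 \right)}}{w{\left(1951 \right)} + 15904 \left(-174\right)} = \frac{967833 - 515}{\left(-709 + 1951\right) + 15904 \left(-174\right)} = \frac{967833 - 515}{1242 - 2767296} = \frac{967318}{-2766054} = 967318 \left(- \frac{1}{2766054}\right) = - \frac{483659}{1383027}$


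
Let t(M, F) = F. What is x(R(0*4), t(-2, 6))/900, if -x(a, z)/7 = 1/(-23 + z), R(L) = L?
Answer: 7/15300 ≈ 0.00045752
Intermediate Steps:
x(a, z) = -7/(-23 + z)
x(R(0*4), t(-2, 6))/900 = -7/(-23 + 6)/900 = -7/(-17)*(1/900) = -7*(-1/17)*(1/900) = (7/17)*(1/900) = 7/15300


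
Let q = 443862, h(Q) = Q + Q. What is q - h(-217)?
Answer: 444296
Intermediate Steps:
h(Q) = 2*Q
q - h(-217) = 443862 - 2*(-217) = 443862 - 1*(-434) = 443862 + 434 = 444296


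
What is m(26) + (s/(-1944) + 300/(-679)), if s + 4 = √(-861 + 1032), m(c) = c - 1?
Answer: 8104729/329994 - √19/648 ≈ 24.553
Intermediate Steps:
m(c) = -1 + c
s = -4 + 3*√19 (s = -4 + √(-861 + 1032) = -4 + √171 = -4 + 3*√19 ≈ 9.0767)
m(26) + (s/(-1944) + 300/(-679)) = (-1 + 26) + ((-4 + 3*√19)/(-1944) + 300/(-679)) = 25 + ((-4 + 3*√19)*(-1/1944) + 300*(-1/679)) = 25 + ((1/486 - √19/648) - 300/679) = 25 + (-145121/329994 - √19/648) = 8104729/329994 - √19/648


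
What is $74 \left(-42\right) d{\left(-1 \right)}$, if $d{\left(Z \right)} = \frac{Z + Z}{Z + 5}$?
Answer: $1554$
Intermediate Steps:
$d{\left(Z \right)} = \frac{2 Z}{5 + Z}$
$74 \left(-42\right) d{\left(-1 \right)} = 74 \left(-42\right) 2 \left(-1\right) \frac{1}{5 - 1} = - 3108 \cdot 2 \left(-1\right) \frac{1}{4} = \left(-3108\right) \left(- \frac{1}{2}\right) = 1554$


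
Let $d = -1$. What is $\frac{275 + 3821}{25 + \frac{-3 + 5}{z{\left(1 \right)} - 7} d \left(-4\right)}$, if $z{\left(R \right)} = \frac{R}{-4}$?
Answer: $\frac{118784}{693} \approx 171.41$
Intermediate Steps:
$z{\left(R \right)} = - \frac{R}{4}$ ($z{\left(R \right)} = R \left(- \frac{1}{4}\right) = - \frac{R}{4}$)
$\frac{275 + 3821}{25 + \frac{-3 + 5}{z{\left(1 \right)} - 7} d \left(-4\right)} = \frac{275 + 3821}{25 + \frac{-3 + 5}{\left(- \frac{1}{4}\right) 1 - 7} \left(-1\right) \left(-4\right)} = \frac{4096}{25 + \frac{2}{- \frac{1}{4} - 7} \left(-1\right) \left(-4\right)} = \frac{4096}{25 + \frac{2}{- \frac{29}{4}} \left(-1\right) \left(-4\right)} = \frac{4096}{25 + 2 \left(- \frac{4}{29}\right) \left(-1\right) \left(-4\right)} = \frac{4096}{25 + \left(- \frac{8}{29}\right) \left(-1\right) \left(-4\right)} = \frac{4096}{25 + \frac{8}{29} \left(-4\right)} = \frac{4096}{25 - \frac{32}{29}} = \frac{4096}{\frac{693}{29}} = 4096 \cdot \frac{29}{693} = \frac{118784}{693}$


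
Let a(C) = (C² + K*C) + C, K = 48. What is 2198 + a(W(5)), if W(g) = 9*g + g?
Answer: 7148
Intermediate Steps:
W(g) = 10*g
a(C) = C² + 49*C (a(C) = (C² + 48*C) + C = C² + 49*C)
2198 + a(W(5)) = 2198 + (10*5)*(49 + 10*5) = 2198 + 50*(49 + 50) = 2198 + 50*99 = 2198 + 4950 = 7148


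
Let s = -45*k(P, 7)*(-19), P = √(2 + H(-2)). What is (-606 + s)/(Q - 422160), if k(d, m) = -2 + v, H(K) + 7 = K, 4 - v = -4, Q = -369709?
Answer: -348/60913 ≈ -0.0057131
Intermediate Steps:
v = 8 (v = 4 - 1*(-4) = 4 + 4 = 8)
H(K) = -7 + K
P = I*√7 (P = √(2 + (-7 - 2)) = √(2 - 9) = √(-7) = I*√7 ≈ 2.6458*I)
k(d, m) = 6 (k(d, m) = -2 + 8 = 6)
s = 5130 (s = -45*6*(-19) = -270*(-19) = 5130)
(-606 + s)/(Q - 422160) = (-606 + 5130)/(-369709 - 422160) = 4524/(-791869) = 4524*(-1/791869) = -348/60913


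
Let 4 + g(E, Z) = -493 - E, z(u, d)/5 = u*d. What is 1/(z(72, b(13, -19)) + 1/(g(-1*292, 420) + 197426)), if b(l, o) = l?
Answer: 197221/922994281 ≈ 0.00021368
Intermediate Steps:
z(u, d) = 5*d*u (z(u, d) = 5*(u*d) = 5*(d*u) = 5*d*u)
g(E, Z) = -497 - E (g(E, Z) = -4 + (-493 - E) = -497 - E)
1/(z(72, b(13, -19)) + 1/(g(-1*292, 420) + 197426)) = 1/(5*13*72 + 1/((-497 - (-1)*292) + 197426)) = 1/(4680 + 1/((-497 - 1*(-292)) + 197426)) = 1/(4680 + 1/((-497 + 292) + 197426)) = 1/(4680 + 1/(-205 + 197426)) = 1/(4680 + 1/197221) = 1/(922994281/197221) = 197221/922994281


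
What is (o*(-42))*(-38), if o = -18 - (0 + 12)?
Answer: -47880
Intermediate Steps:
o = -30 (o = -18 - 1*12 = -18 - 12 = -30)
(o*(-42))*(-38) = -30*(-42)*(-38) = 1260*(-38) = -47880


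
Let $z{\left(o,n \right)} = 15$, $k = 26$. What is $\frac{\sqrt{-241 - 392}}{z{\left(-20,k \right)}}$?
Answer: $\frac{i \sqrt{633}}{15} \approx 1.6773 i$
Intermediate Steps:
$\frac{\sqrt{-241 - 392}}{z{\left(-20,k \right)}} = \frac{\sqrt{-241 - 392}}{15} = \sqrt{-633} \cdot \frac{1}{15} = i \sqrt{633} \cdot \frac{1}{15} = \frac{i \sqrt{633}}{15}$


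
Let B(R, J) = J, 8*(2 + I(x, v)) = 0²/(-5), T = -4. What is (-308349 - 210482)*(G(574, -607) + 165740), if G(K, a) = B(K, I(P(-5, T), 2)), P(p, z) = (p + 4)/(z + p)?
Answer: -85990012278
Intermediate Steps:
P(p, z) = (4 + p)/(p + z)
I(x, v) = -2 (I(x, v) = -2 + (0²/(-5))/8 = -2 + (0*(-⅕))/8 = -2 + (⅛)*0 = -2 + 0 = -2)
G(K, a) = -2
(-308349 - 210482)*(G(574, -607) + 165740) = (-308349 - 210482)*(-2 + 165740) = -518831*165738 = -85990012278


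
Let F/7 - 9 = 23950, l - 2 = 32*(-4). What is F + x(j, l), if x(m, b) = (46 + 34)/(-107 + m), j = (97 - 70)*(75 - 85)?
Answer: 63227721/377 ≈ 1.6771e+5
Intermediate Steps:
l = -126 (l = 2 + 32*(-4) = 2 - 128 = -126)
j = -270 (j = 27*(-10) = -270)
x(m, b) = 80/(-107 + m)
F = 167713 (F = 63 + 7*23950 = 63 + 167650 = 167713)
F + x(j, l) = 167713 + 80/(-107 - 270) = 167713 + 80/(-377) = 167713 + 80*(-1/377) = 167713 - 80/377 = 63227721/377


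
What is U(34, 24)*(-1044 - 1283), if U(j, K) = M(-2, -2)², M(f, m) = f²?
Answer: -37232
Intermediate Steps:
U(j, K) = 16 (U(j, K) = ((-2)²)² = 4² = 16)
U(34, 24)*(-1044 - 1283) = 16*(-1044 - 1283) = 16*(-2327) = -37232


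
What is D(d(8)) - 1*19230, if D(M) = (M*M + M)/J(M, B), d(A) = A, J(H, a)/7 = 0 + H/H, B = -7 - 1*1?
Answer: -134538/7 ≈ -19220.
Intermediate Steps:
B = -8 (B = -7 - 1 = -8)
J(H, a) = 7 (J(H, a) = 7*(0 + H/H) = 7*(0 + 1) = 7*1 = 7)
D(M) = M/7 + M**2/7 (D(M) = (M*M + M)/7 = (M**2 + M)*(1/7) = (M + M**2)*(1/7) = M/7 + M**2/7)
D(d(8)) - 1*19230 = (1/7)*8*(1 + 8) - 1*19230 = (1/7)*8*9 - 19230 = 72/7 - 19230 = -134538/7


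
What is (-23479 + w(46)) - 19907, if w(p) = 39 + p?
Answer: -43301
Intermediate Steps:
(-23479 + w(46)) - 19907 = (-23479 + (39 + 46)) - 19907 = (-23479 + 85) - 19907 = -23394 - 19907 = -43301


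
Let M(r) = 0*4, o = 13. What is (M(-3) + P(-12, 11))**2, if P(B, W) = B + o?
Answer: 1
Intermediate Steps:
P(B, W) = 13 + B (P(B, W) = B + 13 = 13 + B)
M(r) = 0
(M(-3) + P(-12, 11))**2 = (0 + (13 - 12))**2 = (0 + 1)**2 = 1**2 = 1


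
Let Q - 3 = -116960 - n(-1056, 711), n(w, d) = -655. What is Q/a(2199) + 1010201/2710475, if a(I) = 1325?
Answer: -2511161177/28731035 ≈ -87.402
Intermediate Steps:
Q = -116302 (Q = 3 + (-116960 - 1*(-655)) = 3 + (-116960 + 655) = 3 - 116305 = -116302)
Q/a(2199) + 1010201/2710475 = -116302/1325 + 1010201/2710475 = -2511161177/28731035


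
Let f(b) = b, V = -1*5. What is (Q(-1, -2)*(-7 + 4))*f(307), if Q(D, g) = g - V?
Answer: -2763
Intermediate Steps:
V = -5
Q(D, g) = 5 + g (Q(D, g) = g - 1*(-5) = g + 5 = 5 + g)
(Q(-1, -2)*(-7 + 4))*f(307) = ((5 - 2)*(-7 + 4))*307 = (3*(-3))*307 = -9*307 = -2763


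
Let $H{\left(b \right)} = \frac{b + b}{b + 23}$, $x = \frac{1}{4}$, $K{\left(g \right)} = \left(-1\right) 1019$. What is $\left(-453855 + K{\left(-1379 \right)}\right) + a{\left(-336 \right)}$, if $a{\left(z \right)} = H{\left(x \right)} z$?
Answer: $- \frac{14101318}{31} \approx -4.5488 \cdot 10^{5}$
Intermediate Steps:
$K{\left(g \right)} = -1019$
$x = \frac{1}{4} \approx 0.25$
$H{\left(b \right)} = \frac{2 b}{23 + b}$
$a{\left(z \right)} = \frac{2 z}{93}$ ($a{\left(z \right)} = 2 \cdot \frac{1}{4} \frac{1}{23 + \frac{1}{4}} z = 2 \cdot \frac{1}{4} \frac{1}{\frac{93}{4}} z = 2 \cdot \frac{1}{4} \cdot \frac{4}{93} z = \frac{2 z}{93}$)
$\left(-453855 + K{\left(-1379 \right)}\right) + a{\left(-336 \right)} = \left(-453855 - 1019\right) + \frac{2}{93} \left(-336\right) = -454874 - \frac{224}{31} = - \frac{14101318}{31}$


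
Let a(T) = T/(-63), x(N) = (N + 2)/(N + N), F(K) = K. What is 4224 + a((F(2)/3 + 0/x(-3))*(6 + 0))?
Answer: 266108/63 ≈ 4223.9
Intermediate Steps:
x(N) = (2 + N)/(2*N) (x(N) = (2 + N)/((2*N)) = (2 + N)*(1/(2*N)) = (2 + N)/(2*N))
a(T) = -T/63 (a(T) = T*(-1/63) = -T/63)
4224 + a((F(2)/3 + 0/x(-3))*(6 + 0)) = 4224 - (2/3 + 0/(((½)*(2 - 3)/(-3))))*(6 + 0)/63 = 4224 - (2*(⅓) + 0/(((½)*(-⅓)*(-1))))*6/63 = 4224 - (⅔ + 0/(⅙))*6/63 = 4224 - (⅔ + 0*6)*6/63 = 4224 - (⅔ + 0)*6/63 = 4224 - 2*6/189 = 4224 - 1/63*4 = 4224 - 4/63 = 266108/63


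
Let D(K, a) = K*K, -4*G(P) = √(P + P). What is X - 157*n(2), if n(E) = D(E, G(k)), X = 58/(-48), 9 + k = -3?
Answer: -15101/24 ≈ -629.21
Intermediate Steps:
k = -12 (k = -9 - 3 = -12)
G(P) = -√2*√P/4 (G(P) = -√(P + P)/4 = -√2*√P/4)
X = -29/24 (X = 58*(-1/48) = -29/24 ≈ -1.2083)
D(K, a) = K²
n(E) = E²
X - 157*n(2) = -29/24 - 157*2² = -29/24 - 157*4 = -29/24 - 628 = -15101/24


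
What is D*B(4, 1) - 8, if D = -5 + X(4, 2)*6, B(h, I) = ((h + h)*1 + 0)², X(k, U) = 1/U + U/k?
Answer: 56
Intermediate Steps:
X(k, U) = 1/U + U/k
B(h, I) = 4*h² (B(h, I) = ((2*h)*1 + 0)² = (2*h + 0)² = (2*h)² = 4*h²)
D = 1 (D = -5 + (1/2 + 2/4)*6 = -5 + (½ + 2*(¼))*6 = -5 + (½ + ½)*6 = -5 + 1*6 = -5 + 6 = 1)
D*B(4, 1) - 8 = 1*(4*4²) - 8 = 1*(4*16) - 8 = 1*64 - 8 = 64 - 8 = 56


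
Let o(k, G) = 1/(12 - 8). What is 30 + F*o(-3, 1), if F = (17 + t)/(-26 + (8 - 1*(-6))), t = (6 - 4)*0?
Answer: 1423/48 ≈ 29.646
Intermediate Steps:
o(k, G) = ¼ (o(k, G) = 1/4 = ¼)
t = 0 (t = 2*0 = 0)
F = -17/12 (F = (17 + 0)/(-26 + (8 - 1*(-6))) = 17/(-26 + (8 + 6)) = 17/(-26 + 14) = 17/(-12) = 17*(-1/12) = -17/12 ≈ -1.4167)
30 + F*o(-3, 1) = 30 - 17/12*¼ = 30 - 17/48 = 1423/48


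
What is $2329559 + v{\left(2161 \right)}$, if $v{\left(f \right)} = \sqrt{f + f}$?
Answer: $2329559 + \sqrt{4322} \approx 2.3296 \cdot 10^{6}$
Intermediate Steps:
$v{\left(f \right)} = \sqrt{2} \sqrt{f}$ ($v{\left(f \right)} = \sqrt{2 f} = \sqrt{2} \sqrt{f}$)
$2329559 + v{\left(2161 \right)} = 2329559 + \sqrt{2} \sqrt{2161} = 2329559 + \sqrt{4322}$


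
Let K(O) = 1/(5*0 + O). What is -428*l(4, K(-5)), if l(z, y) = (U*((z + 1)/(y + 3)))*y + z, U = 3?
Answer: -8774/7 ≈ -1253.4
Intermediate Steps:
K(O) = 1/O (K(O) = 1/(0 + O) = 1/O)
l(z, y) = z + 3*y*(1 + z)/(3 + y) (l(z, y) = (3*((z + 1)/(y + 3)))*y + z = (3*((1 + z)/(3 + y)))*y + z = (3*(1 + z)/(3 + y))*y + z = 3*y*(1 + z)/(3 + y) + z = z + 3*y*(1 + z)/(3 + y))
-428*l(4, K(-5)) = -428*(3/(-5) + 3*4 + 4*4/(-5))/(3 + 1/(-5)) = -428*(3*(-⅕) + 12 + 4*(-⅕)*4)/(3 - ⅕) = -428*(-⅗ + 12 - 16/5)/14/5 = -1070*41/(7*5) = -428*41/14 = -8774/7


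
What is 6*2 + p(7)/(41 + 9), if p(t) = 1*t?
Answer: 607/50 ≈ 12.140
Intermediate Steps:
p(t) = t
6*2 + p(7)/(41 + 9) = 6*2 + 7/(41 + 9) = 12 + 7/50 = 607/50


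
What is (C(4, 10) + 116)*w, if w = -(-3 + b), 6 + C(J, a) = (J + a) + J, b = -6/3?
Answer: 640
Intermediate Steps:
b = -2 (b = -6*⅓ = -2)
C(J, a) = -6 + a + 2*J (C(J, a) = -6 + ((J + a) + J) = -6 + (a + 2*J) = -6 + a + 2*J)
w = 5 (w = -(-3 - 2) = -1*(-5) = 5)
(C(4, 10) + 116)*w = ((-6 + 10 + 2*4) + 116)*5 = ((-6 + 10 + 8) + 116)*5 = (12 + 116)*5 = 128*5 = 640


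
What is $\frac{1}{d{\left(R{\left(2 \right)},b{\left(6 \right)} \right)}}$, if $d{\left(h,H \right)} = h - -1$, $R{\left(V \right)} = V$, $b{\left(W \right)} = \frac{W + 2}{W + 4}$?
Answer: $\frac{1}{3} \approx 0.33333$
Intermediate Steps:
$b{\left(W \right)} = \frac{2 + W}{4 + W}$
$d{\left(h,H \right)} = 1 + h$ ($d{\left(h,H \right)} = h + 1 = 1 + h$)
$\frac{1}{d{\left(R{\left(2 \right)},b{\left(6 \right)} \right)}} = \frac{1}{1 + 2} = \frac{1}{3}$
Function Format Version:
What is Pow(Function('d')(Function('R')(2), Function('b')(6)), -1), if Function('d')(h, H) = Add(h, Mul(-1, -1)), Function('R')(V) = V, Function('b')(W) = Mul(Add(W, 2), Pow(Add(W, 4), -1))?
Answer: Rational(1, 3) ≈ 0.33333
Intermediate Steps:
Function('b')(W) = Mul(Pow(Add(4, W), -1), Add(2, W)) (Function('b')(W) = Mul(Add(2, W), Pow(Add(4, W), -1)) = Mul(Pow(Add(4, W), -1), Add(2, W)))
Function('d')(h, H) = Add(1, h) (Function('d')(h, H) = Add(h, 1) = Add(1, h))
Pow(Function('d')(Function('R')(2), Function('b')(6)), -1) = Pow(Add(1, 2), -1) = Pow(3, -1) = Rational(1, 3)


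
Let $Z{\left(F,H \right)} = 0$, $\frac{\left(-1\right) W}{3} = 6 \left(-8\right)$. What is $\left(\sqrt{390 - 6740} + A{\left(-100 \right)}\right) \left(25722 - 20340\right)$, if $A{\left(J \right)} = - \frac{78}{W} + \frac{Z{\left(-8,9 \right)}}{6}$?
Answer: $- \frac{11661}{4} + 26910 i \sqrt{254} \approx -2915.3 + 4.2888 \cdot 10^{5} i$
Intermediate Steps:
$W = 144$ ($W = - 3 \cdot 6 \left(-8\right) = \left(-3\right) \left(-48\right) = 144$)
$A{\left(J \right)} = - \frac{13}{24}$ ($A{\left(J \right)} = - \frac{78}{144} + \frac{0}{6} = \left(-78\right) \frac{1}{144} + 0 \cdot \frac{1}{6} = - \frac{13}{24} + 0 = - \frac{13}{24}$)
$\left(\sqrt{390 - 6740} + A{\left(-100 \right)}\right) \left(25722 - 20340\right) = \left(\sqrt{390 - 6740} - \frac{13}{24}\right) \left(25722 - 20340\right) = \left(\sqrt{-6350} - \frac{13}{24}\right) 5382 = \left(5 i \sqrt{254} - \frac{13}{24}\right) 5382 = \left(- \frac{13}{24} + 5 i \sqrt{254}\right) 5382 = - \frac{11661}{4} + 26910 i \sqrt{254}$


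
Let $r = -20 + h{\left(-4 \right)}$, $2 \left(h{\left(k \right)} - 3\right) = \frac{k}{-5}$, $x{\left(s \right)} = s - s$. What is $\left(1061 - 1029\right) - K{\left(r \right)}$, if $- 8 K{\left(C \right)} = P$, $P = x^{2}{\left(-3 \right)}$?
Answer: $32$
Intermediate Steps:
$x{\left(s \right)} = 0$
$h{\left(k \right)} = 3 - \frac{k}{10}$ ($h{\left(k \right)} = 3 + \frac{k \frac{1}{-5}}{2} = 3 + \frac{k \left(- \frac{1}{5}\right)}{2} = 3 + \frac{\left(- \frac{1}{5}\right) k}{2} = 3 - \frac{k}{10}$)
$P = 0$ ($P = 0^{2} = 0$)
$r = - \frac{83}{5}$ ($r = -20 + \left(3 - - \frac{2}{5}\right) = -20 + \left(3 + \frac{2}{5}\right) = -20 + \frac{17}{5} = - \frac{83}{5} \approx -16.6$)
$K{\left(C \right)} = 0$ ($K{\left(C \right)} = \left(- \frac{1}{8}\right) 0 = 0$)
$\left(1061 - 1029\right) - K{\left(r \right)} = \left(1061 - 1029\right) - 0 = 32 + 0 = 32$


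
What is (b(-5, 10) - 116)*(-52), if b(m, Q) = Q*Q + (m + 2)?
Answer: 988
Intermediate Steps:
b(m, Q) = 2 + m + Q² (b(m, Q) = Q² + (2 + m) = 2 + m + Q²)
(b(-5, 10) - 116)*(-52) = ((2 - 5 + 10²) - 116)*(-52) = ((2 - 5 + 100) - 116)*(-52) = (97 - 116)*(-52) = -19*(-52) = 988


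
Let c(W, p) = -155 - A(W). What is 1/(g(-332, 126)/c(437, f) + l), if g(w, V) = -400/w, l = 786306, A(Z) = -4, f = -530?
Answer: 12533/9854772998 ≈ 1.2718e-6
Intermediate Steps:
c(W, p) = -151 (c(W, p) = -155 - 1*(-4) = -155 + 4 = -151)
1/(g(-332, 126)/c(437, f) + l) = 1/(-400/(-332)/(-151) + 786306) = 1/(-400*(-1/332)*(-1/151) + 786306) = 1/((100/83)*(-1/151) + 786306) = 1/(-100/12533 + 786306) = 1/(9854772998/12533) = 12533/9854772998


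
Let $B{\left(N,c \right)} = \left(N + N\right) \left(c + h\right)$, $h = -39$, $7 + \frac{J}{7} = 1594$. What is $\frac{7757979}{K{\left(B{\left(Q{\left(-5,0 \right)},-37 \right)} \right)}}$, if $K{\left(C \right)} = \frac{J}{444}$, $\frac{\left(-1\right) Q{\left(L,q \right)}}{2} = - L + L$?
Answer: $\frac{1148180892}{3703} \approx 3.1007 \cdot 10^{5}$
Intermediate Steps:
$J = 11109$ ($J = -49 + 7 \cdot 1594 = -49 + 11158 = 11109$)
$Q{\left(L,q \right)} = 0$ ($Q{\left(L,q \right)} = - 2 \left(- L + L\right) = \left(-2\right) 0 = 0$)
$B{\left(N,c \right)} = 2 N \left(-39 + c\right)$ ($B{\left(N,c \right)} = \left(N + N\right) \left(c - 39\right) = 2 N \left(-39 + c\right)$)
$K{\left(C \right)} = \frac{3703}{148}$ ($K{\left(C \right)} = \frac{11109}{444} = 11109 \cdot \frac{1}{444} = \frac{3703}{148}$)
$\frac{7757979}{K{\left(B{\left(Q{\left(-5,0 \right)},-37 \right)} \right)}} = \frac{7757979}{\frac{3703}{148}} = 7757979 \cdot \frac{148}{3703} = \frac{1148180892}{3703}$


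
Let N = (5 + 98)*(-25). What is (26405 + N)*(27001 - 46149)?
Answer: -456296840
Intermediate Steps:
N = -2575 (N = 103*(-25) = -2575)
(26405 + N)*(27001 - 46149) = (26405 - 2575)*(27001 - 46149) = 23830*(-19148) = -456296840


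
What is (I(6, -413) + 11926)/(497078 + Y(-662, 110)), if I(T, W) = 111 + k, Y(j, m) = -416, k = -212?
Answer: 11825/496662 ≈ 0.023809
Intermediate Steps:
I(T, W) = -101 (I(T, W) = 111 - 212 = -101)
(I(6, -413) + 11926)/(497078 + Y(-662, 110)) = (-101 + 11926)/(497078 - 416) = 11825/496662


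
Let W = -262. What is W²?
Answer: 68644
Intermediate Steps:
W² = (-262)² = 68644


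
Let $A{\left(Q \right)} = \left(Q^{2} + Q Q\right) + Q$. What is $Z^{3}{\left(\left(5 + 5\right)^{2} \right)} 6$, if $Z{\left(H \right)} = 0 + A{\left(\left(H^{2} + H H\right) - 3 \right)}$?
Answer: $3069466469601088307109020250$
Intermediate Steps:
$A{\left(Q \right)} = Q + 2 Q^{2}$ ($A{\left(Q \right)} = \left(Q^{2} + Q^{2}\right) + Q = 2 Q^{2} + Q = Q + 2 Q^{2}$)
$Z{\left(H \right)} = \left(-5 + 4 H^{2}\right) \left(-3 + 2 H^{2}\right)$ ($Z{\left(H \right)} = 0 + \left(\left(H^{2} + H H\right) - 3\right) \left(1 + 2 \left(\left(H^{2} + H H\right) - 3\right)\right) = 0 + \left(\left(H^{2} + H^{2}\right) - 3\right) \left(1 + 2 \left(\left(H^{2} + H^{2}\right) - 3\right)\right) = 0 + \left(2 H^{2} - 3\right) \left(1 + 2 \left(2 H^{2} - 3\right)\right) = 0 + \left(-3 + 2 H^{2}\right) \left(1 + 2 \left(-3 + 2 H^{2}\right)\right) = 0 + \left(-3 + 2 H^{2}\right) \left(1 + \left(-6 + 4 H^{2}\right)\right) = 0 + \left(-3 + 2 H^{2}\right) \left(-5 + 4 H^{2}\right) = 0 + \left(-5 + 4 H^{2}\right) \left(-3 + 2 H^{2}\right) = \left(-5 + 4 H^{2}\right) \left(-3 + 2 H^{2}\right)$)
$Z^{3}{\left(\left(5 + 5\right)^{2} \right)} 6 = \left(15 - 22 \left(\left(5 + 5\right)^{2}\right)^{2} + 8 \left(\left(5 + 5\right)^{2}\right)^{4}\right)^{3} \cdot 6 = \left(15 - 22 \left(10^{2}\right)^{2} + 8 \left(10^{2}\right)^{4}\right)^{3} \cdot 6 = \left(15 - 22 \cdot 100^{2} + 8 \cdot 100^{4}\right)^{3} \cdot 6 = \left(15 - 220000 + 8 \cdot 100000000\right)^{3} \cdot 6 = \left(15 - 220000 + 800000000\right)^{3} \cdot 6 = 799780015^{3} \cdot 6 = 511577744933514717851503375 \cdot 6 = 3069466469601088307109020250$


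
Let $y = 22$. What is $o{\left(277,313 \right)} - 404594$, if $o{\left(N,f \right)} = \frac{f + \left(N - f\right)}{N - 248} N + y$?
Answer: $- \frac{11655859}{29} \approx -4.0193 \cdot 10^{5}$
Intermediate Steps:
$o{\left(N,f \right)} = 22 + \frac{N^{2}}{-248 + N}$ ($o{\left(N,f \right)} = \frac{f + \left(N - f\right)}{N - 248} N + 22 = \frac{N}{-248 + N} N + 22 = \frac{N^{2}}{-248 + N} + 22 = 22 + \frac{N^{2}}{-248 + N}$)
$o{\left(277,313 \right)} - 404594 = \frac{-5456 + 277^{2} + 22 \cdot 277}{-248 + 277} - 404594 = \frac{-5456 + 76729 + 6094}{29} - 404594 = \frac{1}{29} \cdot 77367 - 404594 = \frac{77367}{29} - 404594 = - \frac{11655859}{29}$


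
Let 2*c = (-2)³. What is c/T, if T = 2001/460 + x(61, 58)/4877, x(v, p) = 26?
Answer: -390160/424819 ≈ -0.91842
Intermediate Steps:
c = -4 (c = (½)*(-2)³ = (½)*(-8) = -4)
T = 424819/97540 (T = 2001/460 + 26/4877 = 2001*(1/460) + 26*(1/4877) = 87/20 + 26/4877 = 424819/97540 ≈ 4.3553)
c/T = -4/424819/97540 = -4*97540/424819 = -390160/424819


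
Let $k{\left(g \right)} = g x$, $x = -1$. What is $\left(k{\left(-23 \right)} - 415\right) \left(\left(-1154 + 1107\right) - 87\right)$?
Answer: $52528$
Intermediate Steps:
$k{\left(g \right)} = - g$ ($k{\left(g \right)} = g \left(-1\right) = - g$)
$\left(k{\left(-23 \right)} - 415\right) \left(\left(-1154 + 1107\right) - 87\right) = \left(\left(-1\right) \left(-23\right) - 415\right) \left(\left(-1154 + 1107\right) - 87\right) = \left(23 - 415\right) \left(-47 - 87\right) = \left(-392\right) \left(-134\right) = 52528$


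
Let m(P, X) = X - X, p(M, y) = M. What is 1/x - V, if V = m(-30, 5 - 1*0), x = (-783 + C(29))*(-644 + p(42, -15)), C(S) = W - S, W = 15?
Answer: 1/479794 ≈ 2.0842e-6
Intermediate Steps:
C(S) = 15 - S
m(P, X) = 0
x = 479794 (x = (-783 + (15 - 1*29))*(-644 + 42) = (-783 + (15 - 29))*(-602) = (-783 - 14)*(-602) = -797*(-602) = 479794)
V = 0
1/x - V = 1/479794 - 1*0 = 1/479794 + 0 = 1/479794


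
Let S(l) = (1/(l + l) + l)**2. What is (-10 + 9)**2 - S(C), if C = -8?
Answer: -16385/256 ≈ -64.004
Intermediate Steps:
S(l) = (l + 1/(2*l))**2 (S(l) = (1/(2*l) + l)**2 = (l + 1/(2*l))**2)
(-10 + 9)**2 - S(C) = (-10 + 9)**2 - (1 + 2*(-8)**2)**2/(4*(-8)**2) = (-1)**2 - (1 + 2*64)**2/(4*64) = 1 - (1 + 128)**2/(4*64) = 1 - 129**2/(4*64) = 1 - 16641/(4*64) = 1 - 1*16641/256 = 1 - 16641/256 = -16385/256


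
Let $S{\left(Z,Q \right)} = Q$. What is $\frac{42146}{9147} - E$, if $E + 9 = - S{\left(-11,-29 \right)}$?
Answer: $- \frac{140794}{9147} \approx -15.392$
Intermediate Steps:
$E = 20$ ($E = -9 - -29 = -9 + 29 = 20$)
$\frac{42146}{9147} - E = \frac{42146}{9147} - 20 = - \frac{140794}{9147}$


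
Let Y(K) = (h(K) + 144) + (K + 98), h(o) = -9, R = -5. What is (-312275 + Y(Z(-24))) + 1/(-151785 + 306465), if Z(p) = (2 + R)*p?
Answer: -48255519599/154680 ≈ -3.1197e+5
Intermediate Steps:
Z(p) = -3*p (Z(p) = (2 - 5)*p = -3*p)
Y(K) = 233 + K (Y(K) = (-9 + 144) + (K + 98) = 135 + (98 + K) = 233 + K)
(-312275 + Y(Z(-24))) + 1/(-151785 + 306465) = (-312275 + (233 - 3*(-24))) + 1/(-151785 + 306465) = (-312275 + (233 + 72)) + 1/154680 = (-312275 + 305) + 1/154680 = -311970 + 1/154680 = -48255519599/154680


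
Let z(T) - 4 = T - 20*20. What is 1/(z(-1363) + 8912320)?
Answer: 1/8910561 ≈ 1.1223e-7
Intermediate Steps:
z(T) = -396 + T (z(T) = 4 + (T - 20*20) = 4 + (T - 400) = 4 + (-400 + T) = -396 + T)
1/(z(-1363) + 8912320) = 1/((-396 - 1363) + 8912320) = 1/(-1759 + 8912320) = 1/8910561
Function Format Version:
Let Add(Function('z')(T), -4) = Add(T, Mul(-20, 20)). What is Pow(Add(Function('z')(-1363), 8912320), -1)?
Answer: Rational(1, 8910561) ≈ 1.1223e-7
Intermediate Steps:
Function('z')(T) = Add(-396, T) (Function('z')(T) = Add(4, Add(T, Mul(-20, 20))) = Add(4, Add(T, -400)) = Add(4, Add(-400, T)) = Add(-396, T))
Pow(Add(Function('z')(-1363), 8912320), -1) = Pow(Add(Add(-396, -1363), 8912320), -1) = Pow(Add(-1759, 8912320), -1) = Pow(8910561, -1) = Rational(1, 8910561)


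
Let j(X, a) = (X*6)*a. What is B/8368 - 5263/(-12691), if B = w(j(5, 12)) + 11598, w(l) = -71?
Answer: 190329941/106198288 ≈ 1.7922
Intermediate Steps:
j(X, a) = 6*X*a (j(X, a) = (6*X)*a = 6*X*a)
B = 11527 (B = -71 + 11598 = 11527)
B/8368 - 5263/(-12691) = 11527/8368 - 5263/(-12691) = 11527*(1/8368) - 5263*(-1/12691) = 11527/8368 + 5263/12691 = 190329941/106198288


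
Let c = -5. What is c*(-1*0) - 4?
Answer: -4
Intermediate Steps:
c*(-1*0) - 4 = -(-5)*0 - 4 = -5*0 - 4 = 0 - 4 = -4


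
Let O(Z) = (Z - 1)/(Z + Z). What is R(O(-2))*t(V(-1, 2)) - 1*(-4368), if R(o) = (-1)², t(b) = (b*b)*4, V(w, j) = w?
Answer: 4372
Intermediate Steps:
t(b) = 4*b² (t(b) = b²*4 = 4*b²)
O(Z) = (-1 + Z)/(2*Z) (O(Z) = (-1 + Z)/((2*Z)) = (-1 + Z)*(1/(2*Z)) = (-1 + Z)/(2*Z))
R(o) = 1
R(O(-2))*t(V(-1, 2)) - 1*(-4368) = 1*(4*(-1)²) - 1*(-4368) = 1*(4*1) + 4368 = 1*4 + 4368 = 4 + 4368 = 4372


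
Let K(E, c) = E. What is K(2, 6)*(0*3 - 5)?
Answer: -10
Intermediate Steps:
K(2, 6)*(0*3 - 5) = 2*(0*3 - 5) = 2*(0 - 5) = 2*(-5) = -10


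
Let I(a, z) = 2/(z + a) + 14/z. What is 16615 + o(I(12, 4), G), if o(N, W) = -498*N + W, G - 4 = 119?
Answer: 59731/4 ≈ 14933.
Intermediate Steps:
G = 123 (G = 4 + 119 = 123)
I(a, z) = 2/(a + z) + 14/z
o(N, W) = W - 498*N
16615 + o(I(12, 4), G) = 16615 + (123 - 996*(7*12 + 8*4)/(4*(12 + 4))) = 16615 + (123 - 996*(84 + 32)/(4*16)) = 16615 + (123 - 996*116/(4*16)) = 16615 + (123 - 498*29/8) = 16615 + (123 - 7221/4) = 16615 - 6729/4 = 59731/4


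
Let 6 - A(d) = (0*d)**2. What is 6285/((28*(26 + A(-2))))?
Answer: 6285/896 ≈ 7.0145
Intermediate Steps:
A(d) = 6 (A(d) = 6 - (0*d)**2 = 6 - 1*0**2 = 6 - 1*0 = 6 + 0 = 6)
6285/((28*(26 + A(-2)))) = 6285/((28*(26 + 6))) = 6285/((28*32)) = 6285/896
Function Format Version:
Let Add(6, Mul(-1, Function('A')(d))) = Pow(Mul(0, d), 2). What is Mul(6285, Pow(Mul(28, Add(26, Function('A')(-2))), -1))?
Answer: Rational(6285, 896) ≈ 7.0145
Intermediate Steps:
Function('A')(d) = 6 (Function('A')(d) = Add(6, Mul(-1, Pow(Mul(0, d), 2))) = Add(6, Mul(-1, Pow(0, 2))) = Add(6, Mul(-1, 0)) = Add(6, 0) = 6)
Mul(6285, Pow(Mul(28, Add(26, Function('A')(-2))), -1)) = Mul(6285, Pow(Mul(28, Add(26, 6)), -1)) = Mul(6285, Pow(Mul(28, 32), -1)) = Mul(6285, Pow(896, -1)) = Mul(6285, Rational(1, 896)) = Rational(6285, 896)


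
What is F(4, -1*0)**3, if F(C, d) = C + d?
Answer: 64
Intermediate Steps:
F(4, -1*0)**3 = (4 - 1*0)**3 = (4 + 0)**3 = 4**3 = 64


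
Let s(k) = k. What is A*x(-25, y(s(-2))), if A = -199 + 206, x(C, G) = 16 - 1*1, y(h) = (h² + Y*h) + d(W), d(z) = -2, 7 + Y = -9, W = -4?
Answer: 105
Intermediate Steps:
Y = -16 (Y = -7 - 9 = -16)
y(h) = -2 + h² - 16*h (y(h) = (h² - 16*h) - 2 = -2 + h² - 16*h)
x(C, G) = 15 (x(C, G) = 16 - 1 = 15)
A = 7
A*x(-25, y(s(-2))) = 7*15 = 105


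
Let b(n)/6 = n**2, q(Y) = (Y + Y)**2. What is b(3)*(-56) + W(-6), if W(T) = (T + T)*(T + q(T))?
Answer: -4680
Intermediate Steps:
q(Y) = 4*Y**2 (q(Y) = (2*Y)**2 = 4*Y**2)
W(T) = 2*T*(T + 4*T**2) (W(T) = (T + T)*(T + 4*T**2) = (2*T)*(T + 4*T**2) = 2*T*(T + 4*T**2))
b(n) = 6*n**2
b(3)*(-56) + W(-6) = (6*3**2)*(-56) + (-6)**2*(2 + 8*(-6)) = (6*9)*(-56) + 36*(2 - 48) = 54*(-56) + 36*(-46) = -3024 - 1656 = -4680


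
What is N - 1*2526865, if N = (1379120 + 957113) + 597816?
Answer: 407184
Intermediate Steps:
N = 2934049 (N = 2336233 + 597816 = 2934049)
N - 1*2526865 = 2934049 - 1*2526865 = 2934049 - 2526865 = 407184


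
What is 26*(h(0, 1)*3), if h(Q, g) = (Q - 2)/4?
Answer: -39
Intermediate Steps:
h(Q, g) = -½ + Q/4 (h(Q, g) = (-2 + Q)*(¼) = -½ + Q/4)
26*(h(0, 1)*3) = 26*((-½ + (¼)*0)*3) = 26*((-½ + 0)*3) = 26*(-½*3) = 26*(-3/2) = -39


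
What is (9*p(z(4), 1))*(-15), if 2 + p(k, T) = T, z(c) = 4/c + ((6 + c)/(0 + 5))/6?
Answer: 135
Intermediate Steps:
z(c) = ⅕ + 4/c + c/30 (z(c) = 4/c + ((6 + c)/5)*(⅙) = 4/c + ((6 + c)*(⅕))*(⅙) = 4/c + (6/5 + c/5)*(⅙) = 4/c + (⅕ + c/30) = ⅕ + 4/c + c/30)
p(k, T) = -2 + T
(9*p(z(4), 1))*(-15) = (9*(-2 + 1))*(-15) = (9*(-1))*(-15) = -9*(-15) = 135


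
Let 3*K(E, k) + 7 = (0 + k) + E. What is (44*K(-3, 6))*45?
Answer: -2640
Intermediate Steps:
K(E, k) = -7/3 + E/3 + k/3 (K(E, k) = -7/3 + ((0 + k) + E)/3 = -7/3 + (k + E)/3 = -7/3 + (E + k)/3 = -7/3 + (E/3 + k/3) = -7/3 + E/3 + k/3)
(44*K(-3, 6))*45 = (44*(-7/3 + (⅓)*(-3) + (⅓)*6))*45 = (44*(-7/3 - 1 + 2))*45 = (44*(-4/3))*45 = -176/3*45 = -2640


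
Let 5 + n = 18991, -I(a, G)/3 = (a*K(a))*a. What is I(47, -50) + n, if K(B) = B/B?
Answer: 12359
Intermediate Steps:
K(B) = 1
I(a, G) = -3*a**2 (I(a, G) = -3*a*1*a = -3*a*a = -3*a**2)
n = 18986 (n = -5 + 18991 = 18986)
I(47, -50) + n = -3*47**2 + 18986 = -3*2209 + 18986 = -6627 + 18986 = 12359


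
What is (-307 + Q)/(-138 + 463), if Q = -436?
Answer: -743/325 ≈ -2.2862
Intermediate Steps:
(-307 + Q)/(-138 + 463) = (-307 - 436)/(-138 + 463) = -743/325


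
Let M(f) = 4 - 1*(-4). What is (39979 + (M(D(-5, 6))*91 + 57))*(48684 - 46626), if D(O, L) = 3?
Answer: 83892312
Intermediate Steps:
M(f) = 8 (M(f) = 4 + 4 = 8)
(39979 + (M(D(-5, 6))*91 + 57))*(48684 - 46626) = (39979 + (8*91 + 57))*(48684 - 46626) = (39979 + (728 + 57))*2058 = (39979 + 785)*2058 = 40764*2058 = 83892312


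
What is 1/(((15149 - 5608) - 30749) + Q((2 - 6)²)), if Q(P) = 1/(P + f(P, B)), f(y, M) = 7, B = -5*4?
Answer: -23/487783 ≈ -4.7152e-5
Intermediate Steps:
B = -20
Q(P) = 1/(7 + P) (Q(P) = 1/(P + 7) = 1/(7 + P))
1/(((15149 - 5608) - 30749) + Q((2 - 6)²)) = 1/(((15149 - 5608) - 30749) + 1/(7 + (2 - 6)²)) = 1/((9541 - 30749) + 1/(7 + (-4)²)) = 1/(-21208 + 1/(7 + 16)) = 1/(-21208 + 1/23) = 1/(-487783/23) = -23/487783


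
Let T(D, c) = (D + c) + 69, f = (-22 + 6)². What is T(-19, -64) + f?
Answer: 242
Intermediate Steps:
f = 256 (f = (-16)² = 256)
T(D, c) = 69 + D + c
T(-19, -64) + f = (69 - 19 - 64) + 256 = -14 + 256 = 242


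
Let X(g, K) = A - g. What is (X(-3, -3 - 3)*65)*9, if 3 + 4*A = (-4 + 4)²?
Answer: 5265/4 ≈ 1316.3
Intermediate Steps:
A = -¾ (A = -¾ + (-4 + 4)²/4 = -¾ + (¼)*0² = -¾ + (¼)*0 = -¾ + 0 = -¾ ≈ -0.75000)
X(g, K) = -¾ - g
(X(-3, -3 - 3)*65)*9 = ((-¾ - 1*(-3))*65)*9 = ((-¾ + 3)*65)*9 = ((9/4)*65)*9 = (585/4)*9 = 5265/4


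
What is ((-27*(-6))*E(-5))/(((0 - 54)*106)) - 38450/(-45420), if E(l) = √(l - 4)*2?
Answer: 3845/4542 - 9*I/53 ≈ 0.84654 - 0.16981*I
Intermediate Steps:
E(l) = 2*√(-4 + l) (E(l) = √(-4 + l)*2 = 2*√(-4 + l))
((-27*(-6))*E(-5))/(((0 - 54)*106)) - 38450/(-45420) = ((-27*(-6))*(2*√(-4 - 5)))/(((0 - 54)*106)) - 38450/(-45420) = (162*(2*√(-9)))/((-54*106)) - 38450*(-1/45420) = (162*(2*(3*I)))/(-5724) + 3845/4542 = (162*(6*I))*(-1/5724) + 3845/4542 = (972*I)*(-1/5724) + 3845/4542 = -9*I/53 + 3845/4542 = 3845/4542 - 9*I/53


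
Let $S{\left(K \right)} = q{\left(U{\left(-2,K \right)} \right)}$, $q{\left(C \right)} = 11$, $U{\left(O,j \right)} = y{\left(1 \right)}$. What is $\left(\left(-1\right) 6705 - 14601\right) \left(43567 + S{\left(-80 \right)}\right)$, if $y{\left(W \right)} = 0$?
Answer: $-928472868$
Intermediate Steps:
$U{\left(O,j \right)} = 0$
$S{\left(K \right)} = 11$
$\left(\left(-1\right) 6705 - 14601\right) \left(43567 + S{\left(-80 \right)}\right) = \left(\left(-1\right) 6705 - 14601\right) \left(43567 + 11\right) = \left(-6705 - 14601\right) 43578 = \left(-21306\right) 43578 = -928472868$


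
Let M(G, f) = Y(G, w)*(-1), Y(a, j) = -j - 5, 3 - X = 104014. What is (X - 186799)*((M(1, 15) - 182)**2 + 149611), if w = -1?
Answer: -52722398950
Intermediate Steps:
X = -104011 (X = 3 - 1*104014 = 3 - 104014 = -104011)
Y(a, j) = -5 - j
M(G, f) = 4 (M(G, f) = (-5 - 1*(-1))*(-1) = (-5 + 1)*(-1) = -4*(-1) = 4)
(X - 186799)*((M(1, 15) - 182)**2 + 149611) = (-104011 - 186799)*((4 - 182)**2 + 149611) = -290810*((-178)**2 + 149611) = -290810*(31684 + 149611) = -290810*181295 = -52722398950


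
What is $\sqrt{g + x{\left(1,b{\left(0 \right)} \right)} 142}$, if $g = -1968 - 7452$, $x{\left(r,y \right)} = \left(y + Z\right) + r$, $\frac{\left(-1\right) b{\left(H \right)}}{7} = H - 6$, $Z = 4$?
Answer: $i \sqrt{2746} \approx 52.402 i$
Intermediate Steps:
$b{\left(H \right)} = 42 - 7 H$ ($b{\left(H \right)} = - 7 \left(H - 6\right) = - 7 \left(-6 + H\right) = 42 - 7 H$)
$x{\left(r,y \right)} = 4 + r + y$ ($x{\left(r,y \right)} = \left(y + 4\right) + r = \left(4 + y\right) + r = 4 + r + y$)
$g = -9420$ ($g = -1968 - 7452 = -9420$)
$\sqrt{g + x{\left(1,b{\left(0 \right)} \right)} 142} = \sqrt{-9420 + \left(4 + 1 + \left(42 - 0\right)\right) 142} = \sqrt{-9420 + \left(4 + 1 + \left(42 + 0\right)\right) 142} = \sqrt{-9420 + \left(4 + 1 + 42\right) 142} = \sqrt{-9420 + 47 \cdot 142} = \sqrt{-9420 + 6674} = \sqrt{-2746} = i \sqrt{2746}$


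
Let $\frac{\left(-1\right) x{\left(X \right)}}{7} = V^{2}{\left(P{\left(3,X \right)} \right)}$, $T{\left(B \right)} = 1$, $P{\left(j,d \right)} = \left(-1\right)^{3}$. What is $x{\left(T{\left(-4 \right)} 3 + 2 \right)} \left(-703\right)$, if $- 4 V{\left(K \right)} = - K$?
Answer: $\frac{4921}{16} \approx 307.56$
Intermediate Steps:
$P{\left(j,d \right)} = -1$
$V{\left(K \right)} = \frac{K}{4}$ ($V{\left(K \right)} = - \frac{\left(-1\right) K}{4} = \frac{K}{4}$)
$x{\left(X \right)} = - \frac{7}{16}$ ($x{\left(X \right)} = - 7 \left(\frac{1}{4} \left(-1\right)\right)^{2} = - 7 \left(- \frac{1}{4}\right)^{2} = \left(-7\right) \frac{1}{16} = - \frac{7}{16}$)
$x{\left(T{\left(-4 \right)} 3 + 2 \right)} \left(-703\right) = \left(- \frac{7}{16}\right) \left(-703\right) = \frac{4921}{16}$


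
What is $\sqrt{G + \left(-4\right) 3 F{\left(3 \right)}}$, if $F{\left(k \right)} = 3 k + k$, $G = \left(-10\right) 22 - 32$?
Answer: $6 i \sqrt{11} \approx 19.9 i$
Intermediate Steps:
$G = -252$ ($G = -220 - 32 = -252$)
$F{\left(k \right)} = 4 k$
$\sqrt{G + \left(-4\right) 3 F{\left(3 \right)}} = \sqrt{-252 + \left(-4\right) 3 \cdot 4 \cdot 3} = \sqrt{-252 - 144} = \sqrt{-396} = 6 i \sqrt{11}$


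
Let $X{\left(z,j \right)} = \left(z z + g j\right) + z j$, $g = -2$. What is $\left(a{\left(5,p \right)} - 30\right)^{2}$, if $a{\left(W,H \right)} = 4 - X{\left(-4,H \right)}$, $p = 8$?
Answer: $36$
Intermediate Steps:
$X{\left(z,j \right)} = z^{2} - 2 j + j z$ ($X{\left(z,j \right)} = \left(z z - 2 j\right) + z j = \left(z^{2} - 2 j\right) + j z = z^{2} - 2 j + j z$)
$a{\left(W,H \right)} = -12 + 6 H$ ($a{\left(W,H \right)} = 4 - \left(\left(-4\right)^{2} - 2 H + H \left(-4\right)\right) = 4 - \left(16 - 2 H - 4 H\right) = 4 - \left(16 - 6 H\right) = 4 + \left(-16 + 6 H\right) = -12 + 6 H$)
$\left(a{\left(5,p \right)} - 30\right)^{2} = \left(\left(-12 + 6 \cdot 8\right) - 30\right)^{2} = \left(\left(-12 + 48\right) - 30\right)^{2} = \left(36 - 30\right)^{2} = 6^{2} = 36$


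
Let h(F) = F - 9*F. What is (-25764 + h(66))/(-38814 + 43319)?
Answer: -26292/4505 ≈ -5.8362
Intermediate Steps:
h(F) = -8*F (h(F) = F - 9*F = -8*F)
(-25764 + h(66))/(-38814 + 43319) = (-25764 - 8*66)/(-38814 + 43319) = (-25764 - 528)/4505 = -26292*1/4505 = -26292/4505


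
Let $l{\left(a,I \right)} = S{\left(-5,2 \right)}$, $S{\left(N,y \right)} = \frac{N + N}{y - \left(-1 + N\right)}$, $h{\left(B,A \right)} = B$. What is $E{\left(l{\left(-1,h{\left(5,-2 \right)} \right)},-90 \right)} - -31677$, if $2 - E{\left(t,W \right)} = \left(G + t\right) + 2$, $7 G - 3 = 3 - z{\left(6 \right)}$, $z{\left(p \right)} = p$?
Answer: $\frac{126713}{4} \approx 31678.0$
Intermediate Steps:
$G = 0$ ($G = \frac{3}{7} + \frac{3 - 6}{7} = \frac{3}{7} + \frac{1}{7} \left(-3\right) = \frac{3}{7} - \frac{3}{7} = 0$)
$S{\left(N,y \right)} = \frac{2 N}{1 + y - N}$
$l{\left(a,I \right)} = - \frac{5}{4}$ ($l{\left(a,I \right)} = 2 \left(-5\right) \frac{1}{1 + 2 - -5} = 2 \left(-5\right) \frac{1}{1 + 2 + 5} = 2 \left(-5\right) \frac{1}{8} = - \frac{5}{4}$)
$E{\left(t,W \right)} = - t$ ($E{\left(t,W \right)} = 2 - \left(\left(0 + t\right) + 2\right) = 2 - \left(t + 2\right) = 2 - \left(2 + t\right) = - t$)
$E{\left(l{\left(-1,h{\left(5,-2 \right)} \right)},-90 \right)} - -31677 = \left(-1\right) \left(- \frac{5}{4}\right) - -31677 = \frac{5}{4} + 31677 = \frac{126713}{4}$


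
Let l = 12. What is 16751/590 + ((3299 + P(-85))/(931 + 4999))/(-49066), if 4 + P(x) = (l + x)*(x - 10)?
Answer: 121847201017/4291680355 ≈ 28.391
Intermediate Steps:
P(x) = -4 + (-10 + x)*(12 + x) (P(x) = -4 + (12 + x)*(x - 10) = -4 + (12 + x)*(-10 + x) = -4 + (-10 + x)*(12 + x))
16751/590 + ((3299 + P(-85))/(931 + 4999))/(-49066) = 16751/590 + ((3299 + (-124 + (-85)² + 2*(-85)))/(931 + 4999))/(-49066) = 16751*(1/590) + ((3299 + (-124 + 7225 - 170))/5930)*(-1/49066) = 16751/590 + ((3299 + 6931)*(1/5930))*(-1/49066) = 16751/590 + (10230*(1/5930))*(-1/49066) = 16751/590 + (1023/593)*(-1/49066) = 16751/590 - 1023/29096138 = 121847201017/4291680355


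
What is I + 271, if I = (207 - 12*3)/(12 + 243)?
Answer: 23092/85 ≈ 271.67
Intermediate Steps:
I = 57/85 (I = (207 - 36)/255 = 171*(1/255) = 57/85 ≈ 0.67059)
I + 271 = 57/85 + 271 = 23092/85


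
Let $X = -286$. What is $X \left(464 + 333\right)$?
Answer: $-227942$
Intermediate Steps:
$X \left(464 + 333\right) = - 286 \left(464 + 333\right) = \left(-286\right) 797 = -227942$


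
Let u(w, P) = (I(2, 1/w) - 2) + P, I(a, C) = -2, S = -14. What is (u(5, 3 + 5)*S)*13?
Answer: -728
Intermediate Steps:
u(w, P) = -4 + P (u(w, P) = (-2 - 2) + P = -4 + P)
(u(5, 3 + 5)*S)*13 = ((-4 + (3 + 5))*(-14))*13 = ((-4 + 8)*(-14))*13 = (4*(-14))*13 = -56*13 = -728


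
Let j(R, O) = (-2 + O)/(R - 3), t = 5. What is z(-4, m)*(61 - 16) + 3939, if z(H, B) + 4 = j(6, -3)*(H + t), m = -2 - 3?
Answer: 3684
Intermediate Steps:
j(R, O) = (-2 + O)/(-3 + R)
m = -5
z(H, B) = -37/3 - 5*H/3 (z(H, B) = -4 + ((-2 - 3)/(-3 + 6))*(H + 5) = -4 + (-5/3)*(5 + H) = -4 + ((⅓)*(-5))*(5 + H) = -4 - 5*(5 + H)/3 = -4 + (-25/3 - 5*H/3) = -37/3 - 5*H/3)
z(-4, m)*(61 - 16) + 3939 = (-37/3 - 5/3*(-4))*(61 - 16) + 3939 = (-37/3 + 20/3)*45 + 3939 = -17/3*45 + 3939 = -255 + 3939 = 3684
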